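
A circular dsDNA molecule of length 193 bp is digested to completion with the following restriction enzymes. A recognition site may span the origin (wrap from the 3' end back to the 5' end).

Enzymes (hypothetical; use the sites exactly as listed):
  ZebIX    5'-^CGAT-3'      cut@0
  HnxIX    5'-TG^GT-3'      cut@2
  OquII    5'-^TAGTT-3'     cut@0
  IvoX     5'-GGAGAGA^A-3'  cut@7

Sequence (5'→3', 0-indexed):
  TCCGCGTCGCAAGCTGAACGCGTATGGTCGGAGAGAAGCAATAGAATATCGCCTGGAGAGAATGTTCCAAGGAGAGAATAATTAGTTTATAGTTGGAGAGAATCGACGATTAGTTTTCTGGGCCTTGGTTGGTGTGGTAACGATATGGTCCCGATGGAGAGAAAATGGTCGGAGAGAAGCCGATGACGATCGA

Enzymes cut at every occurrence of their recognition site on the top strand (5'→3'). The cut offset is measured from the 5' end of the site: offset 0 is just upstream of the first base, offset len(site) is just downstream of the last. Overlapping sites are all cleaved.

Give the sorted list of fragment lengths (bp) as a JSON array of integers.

Site scan:
  ZebIX CGAT/0: at [106, 140, 151, 180, 186, 190] ⇒ [106, 140, 151, 180, 186, 190]
  HnxIX TGGT/2: at [24, 125, 129, 134, 145, 165] ⇒ [26, 127, 131, 136, 147, 167]
  OquII TAGTT/0: at [82, 89, 110] ⇒ [82, 89, 110]
  IvoX GGAGAGAA/7: at [29, 54, 70, 94, 155, 170] ⇒ [36, 61, 77, 101, 162, 177]

Pooled cuts: [26, 36, 61, 77, 82, 89, 101, 106, 110, 127, 131, 136, 140, 147, 151, 162, 167, 177, 180, 186, 190]

Fragment lengths:
  26→36: 10 bp
  36→61: 25 bp
  61→77: 16 bp
  77→82: 5 bp
  82→89: 7 bp
  89→101: 12 bp
  101→106: 5 bp
  106→110: 4 bp
  110→127: 17 bp
  127→131: 4 bp
  131→136: 5 bp
  136→140: 4 bp
  140→147: 7 bp
  147→151: 4 bp
  151→162: 11 bp
  162→167: 5 bp
  167→177: 10 bp
  177→180: 3 bp
  180→186: 6 bp
  186→190: 4 bp
  190→26 (wrap): 193-190+26 = 29 bp

[3,4,4,4,4,4,5,5,5,5,6,7,7,10,10,11,12,16,17,25,29]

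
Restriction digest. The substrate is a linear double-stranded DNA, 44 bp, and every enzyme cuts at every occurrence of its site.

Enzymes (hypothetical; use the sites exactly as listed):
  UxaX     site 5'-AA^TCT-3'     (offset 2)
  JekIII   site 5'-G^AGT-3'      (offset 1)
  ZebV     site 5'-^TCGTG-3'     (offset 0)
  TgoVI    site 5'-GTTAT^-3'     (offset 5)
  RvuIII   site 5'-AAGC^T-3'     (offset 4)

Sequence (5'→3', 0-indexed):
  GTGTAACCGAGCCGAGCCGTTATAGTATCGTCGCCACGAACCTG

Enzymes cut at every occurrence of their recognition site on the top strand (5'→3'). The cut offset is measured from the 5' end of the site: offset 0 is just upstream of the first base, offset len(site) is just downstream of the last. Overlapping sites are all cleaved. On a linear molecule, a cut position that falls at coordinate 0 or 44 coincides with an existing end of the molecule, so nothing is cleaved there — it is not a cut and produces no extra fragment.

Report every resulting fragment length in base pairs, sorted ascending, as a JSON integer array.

[21,23]

Scan for sites:
  UxaX (AATCT, off=2): no sites
  JekIII (GAGT, off=1): no sites
  ZebV (TCGTG, off=0): no sites
  TgoVI GTTAT/5: at [18] ⇒ [23]
  RvuIII (AAGCT, off=4): no sites

All cut coordinates (distinct, sorted): [23]

Fragment lengths:
  [0,23): 23 bp
  [23,44): 21 bp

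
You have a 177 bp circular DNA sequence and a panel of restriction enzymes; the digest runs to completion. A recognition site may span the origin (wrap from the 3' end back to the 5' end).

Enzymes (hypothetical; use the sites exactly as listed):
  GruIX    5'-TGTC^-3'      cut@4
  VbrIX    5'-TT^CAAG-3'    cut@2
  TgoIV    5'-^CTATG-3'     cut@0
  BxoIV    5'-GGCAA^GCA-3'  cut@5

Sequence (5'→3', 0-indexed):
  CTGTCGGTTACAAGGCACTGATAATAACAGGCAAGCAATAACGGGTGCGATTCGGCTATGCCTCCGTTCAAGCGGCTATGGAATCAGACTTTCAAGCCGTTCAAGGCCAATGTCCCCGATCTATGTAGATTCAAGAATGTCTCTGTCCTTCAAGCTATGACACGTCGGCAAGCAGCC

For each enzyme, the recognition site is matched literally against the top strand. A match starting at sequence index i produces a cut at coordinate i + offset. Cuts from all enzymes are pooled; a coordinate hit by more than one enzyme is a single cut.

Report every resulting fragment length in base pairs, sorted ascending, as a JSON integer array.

Site scan:
  GruIX TGTC/4: at [1, 110, 137, 143] ⇒ [5, 114, 141, 147]
  VbrIX TTCAAG/2: at [66, 90, 99, 129, 148] ⇒ [68, 92, 101, 131, 150]
  TgoIV CTATG/0: at [55, 75, 120, 154] ⇒ [55, 75, 120, 154]
  BxoIV GGCAAGCA/5: at [29, 166] ⇒ [34, 171]

Pooled cuts: [5, 34, 55, 68, 75, 92, 101, 114, 120, 131, 141, 147, 150, 154, 171]

Fragments:
  5→34: 29 bp
  34→55: 21 bp
  55→68: 13 bp
  68→75: 7 bp
  75→92: 17 bp
  92→101: 9 bp
  101→114: 13 bp
  114→120: 6 bp
  120→131: 11 bp
  131→141: 10 bp
  141→147: 6 bp
  147→150: 3 bp
  150→154: 4 bp
  154→171: 17 bp
  171→5 (wrap): 177-171+5 = 11 bp

[3,4,6,6,7,9,10,11,11,13,13,17,17,21,29]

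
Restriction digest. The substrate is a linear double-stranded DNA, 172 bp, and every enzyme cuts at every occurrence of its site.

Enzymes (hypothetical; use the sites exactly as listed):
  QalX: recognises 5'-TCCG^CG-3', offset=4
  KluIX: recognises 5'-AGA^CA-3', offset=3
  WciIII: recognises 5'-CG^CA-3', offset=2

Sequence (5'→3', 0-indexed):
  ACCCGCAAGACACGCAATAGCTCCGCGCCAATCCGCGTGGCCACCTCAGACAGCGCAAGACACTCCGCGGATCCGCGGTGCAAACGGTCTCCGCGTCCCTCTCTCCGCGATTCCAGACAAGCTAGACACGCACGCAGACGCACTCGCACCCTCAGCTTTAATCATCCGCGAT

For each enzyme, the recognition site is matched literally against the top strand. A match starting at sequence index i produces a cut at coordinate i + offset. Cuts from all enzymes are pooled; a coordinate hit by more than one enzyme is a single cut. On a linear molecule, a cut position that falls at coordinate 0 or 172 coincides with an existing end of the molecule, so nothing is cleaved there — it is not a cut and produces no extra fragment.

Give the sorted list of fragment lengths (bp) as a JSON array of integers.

Scan for sites:
  QalX TCCGCG/4: at [21, 31, 63, 71, 89, 103, 164] ⇒ [25, 35, 67, 75, 93, 107, 168]
  KluIX AGACA/3: at [7, 47, 57, 114, 123] ⇒ [10, 50, 60, 117, 126]
  WciIII CGCA/2: at [3, 12, 53, 128, 132, 138, 144] ⇒ [5, 14, 55, 130, 134, 140, 146]

Pooled cuts: [5, 10, 14, 25, 35, 50, 55, 60, 67, 75, 93, 107, 117, 126, 130, 134, 140, 146, 168]

Fragment lengths:
  [0,5): 5 bp
  [5,10): 5 bp
  [10,14): 4 bp
  [14,25): 11 bp
  [25,35): 10 bp
  [35,50): 15 bp
  [50,55): 5 bp
  [55,60): 5 bp
  [60,67): 7 bp
  [67,75): 8 bp
  [75,93): 18 bp
  [93,107): 14 bp
  [107,117): 10 bp
  [117,126): 9 bp
  [126,130): 4 bp
  [130,134): 4 bp
  [134,140): 6 bp
  [140,146): 6 bp
  [146,168): 22 bp
  [168,172): 4 bp

[4,4,4,4,5,5,5,5,6,6,7,8,9,10,10,11,14,15,18,22]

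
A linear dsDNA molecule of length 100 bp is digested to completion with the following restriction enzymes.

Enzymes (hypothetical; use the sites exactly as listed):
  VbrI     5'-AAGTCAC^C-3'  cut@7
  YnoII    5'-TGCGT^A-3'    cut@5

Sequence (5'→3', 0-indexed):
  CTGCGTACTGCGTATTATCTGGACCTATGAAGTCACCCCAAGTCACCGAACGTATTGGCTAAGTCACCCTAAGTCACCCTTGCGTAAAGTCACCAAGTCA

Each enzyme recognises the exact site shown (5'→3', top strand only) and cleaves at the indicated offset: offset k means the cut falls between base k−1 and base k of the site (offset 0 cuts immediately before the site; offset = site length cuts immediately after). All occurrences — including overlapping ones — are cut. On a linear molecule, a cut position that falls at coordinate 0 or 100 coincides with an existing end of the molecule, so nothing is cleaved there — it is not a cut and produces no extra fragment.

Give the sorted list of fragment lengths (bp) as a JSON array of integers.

Per-enzyme occurrences:
  VbrI AAGTCACC/7: at [29, 39, 60, 70, 86] ⇒ [36, 46, 67, 77, 93]
  YnoII TGCGTA/5: at [1, 8, 80] ⇒ [6, 13, 85]

Pooled cuts: [6, 13, 36, 46, 67, 77, 85, 93]

Fragments:
  [0,6): 6 bp
  [6,13): 7 bp
  [13,36): 23 bp
  [36,46): 10 bp
  [46,67): 21 bp
  [67,77): 10 bp
  [77,85): 8 bp
  [85,93): 8 bp
  [93,100): 7 bp

[6,7,7,8,8,10,10,21,23]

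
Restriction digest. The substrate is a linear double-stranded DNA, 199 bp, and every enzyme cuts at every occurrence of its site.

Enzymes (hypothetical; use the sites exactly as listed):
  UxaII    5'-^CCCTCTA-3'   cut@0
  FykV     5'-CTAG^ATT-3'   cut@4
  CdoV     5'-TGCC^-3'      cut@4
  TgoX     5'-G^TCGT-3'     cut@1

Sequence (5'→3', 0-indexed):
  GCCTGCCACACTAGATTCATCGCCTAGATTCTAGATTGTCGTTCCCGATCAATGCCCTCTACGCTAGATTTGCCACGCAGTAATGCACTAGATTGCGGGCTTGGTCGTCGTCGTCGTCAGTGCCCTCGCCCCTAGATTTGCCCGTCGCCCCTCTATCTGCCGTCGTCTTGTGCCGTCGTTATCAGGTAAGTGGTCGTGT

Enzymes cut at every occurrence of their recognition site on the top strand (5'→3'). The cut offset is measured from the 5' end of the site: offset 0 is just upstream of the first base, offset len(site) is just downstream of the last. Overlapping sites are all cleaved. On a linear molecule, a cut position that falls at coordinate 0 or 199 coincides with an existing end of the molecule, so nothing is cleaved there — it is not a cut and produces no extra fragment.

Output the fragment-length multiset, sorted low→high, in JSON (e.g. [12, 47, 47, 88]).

[1,1,2,3,3,3,4,6,6,7,7,7,7,7,11,11,11,12,13,13,13,16,17,18]

Per-enzyme occurrences:
  UxaII (CCCTCTA, off=0): starts [54, 148] → cuts [54, 148]
  FykV (CTAGATT, off=4): starts [10, 23, 30, 63, 87, 131] → cuts [14, 27, 34, 67, 91, 135]
  CdoV (TGCC, off=4): starts [3, 52, 70, 120, 138, 157, 170] → cuts [7, 56, 74, 124, 142, 161, 174]
  TgoX (GTCGT, off=1): starts [37, 103, 106, 109, 112, 161, 174, 192] → cuts [38, 104, 107, 110, 113, 162, 175, 193]

Pooled cuts: [7, 14, 27, 34, 38, 54, 56, 67, 74, 91, 104, 107, 110, 113, 124, 135, 142, 148, 161, 162, 174, 175, 193]

Fragment lengths:
  [0,7): 7 bp
  [7,14): 7 bp
  [14,27): 13 bp
  [27,34): 7 bp
  [34,38): 4 bp
  [38,54): 16 bp
  [54,56): 2 bp
  [56,67): 11 bp
  [67,74): 7 bp
  [74,91): 17 bp
  [91,104): 13 bp
  [104,107): 3 bp
  [107,110): 3 bp
  [110,113): 3 bp
  [113,124): 11 bp
  [124,135): 11 bp
  [135,142): 7 bp
  [142,148): 6 bp
  [148,161): 13 bp
  [161,162): 1 bp
  [162,174): 12 bp
  [174,175): 1 bp
  [175,193): 18 bp
  [193,199): 6 bp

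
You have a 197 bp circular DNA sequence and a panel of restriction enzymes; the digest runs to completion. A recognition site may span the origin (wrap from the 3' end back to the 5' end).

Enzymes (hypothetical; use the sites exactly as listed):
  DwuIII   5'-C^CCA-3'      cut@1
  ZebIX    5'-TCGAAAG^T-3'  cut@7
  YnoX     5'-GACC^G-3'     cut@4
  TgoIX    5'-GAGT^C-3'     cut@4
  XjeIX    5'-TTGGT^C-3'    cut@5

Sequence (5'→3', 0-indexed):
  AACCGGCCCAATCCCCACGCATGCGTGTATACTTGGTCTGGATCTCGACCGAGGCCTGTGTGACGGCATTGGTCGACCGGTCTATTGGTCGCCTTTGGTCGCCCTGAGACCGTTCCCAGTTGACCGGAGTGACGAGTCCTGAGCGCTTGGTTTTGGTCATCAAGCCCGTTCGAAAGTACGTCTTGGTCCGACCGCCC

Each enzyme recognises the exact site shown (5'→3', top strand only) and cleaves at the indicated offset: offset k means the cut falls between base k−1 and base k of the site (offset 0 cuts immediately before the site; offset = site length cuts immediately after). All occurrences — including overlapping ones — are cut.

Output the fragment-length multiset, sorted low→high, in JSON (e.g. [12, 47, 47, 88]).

[2,4,5,6,7,9,10,10,11,11,12,12,13,19,20,23,23]

Scan for sites:
  DwuIII CCCA/1: at [6, 13, 114, 194] ⇒ [7, 14, 115, 195]
  ZebIX TCGAAAGT/7: at [169] ⇒ [176]
  YnoX GACCG/4: at [46, 74, 107, 121, 189] ⇒ [50, 78, 111, 125, 193]
  TgoIX GAGTC/4: at [133] ⇒ [137]
  XjeIX TTGGTC/5: at [32, 68, 84, 94, 152, 182] ⇒ [37, 73, 89, 99, 157, 187]

Pooled cuts: [7, 14, 37, 50, 73, 78, 89, 99, 111, 115, 125, 137, 157, 176, 187, 193, 195]

Fragment lengths:
  7→14: 7 bp
  14→37: 23 bp
  37→50: 13 bp
  50→73: 23 bp
  73→78: 5 bp
  78→89: 11 bp
  89→99: 10 bp
  99→111: 12 bp
  111→115: 4 bp
  115→125: 10 bp
  125→137: 12 bp
  137→157: 20 bp
  157→176: 19 bp
  176→187: 11 bp
  187→193: 6 bp
  193→195: 2 bp
  195→7 (wrap): 197-195+7 = 9 bp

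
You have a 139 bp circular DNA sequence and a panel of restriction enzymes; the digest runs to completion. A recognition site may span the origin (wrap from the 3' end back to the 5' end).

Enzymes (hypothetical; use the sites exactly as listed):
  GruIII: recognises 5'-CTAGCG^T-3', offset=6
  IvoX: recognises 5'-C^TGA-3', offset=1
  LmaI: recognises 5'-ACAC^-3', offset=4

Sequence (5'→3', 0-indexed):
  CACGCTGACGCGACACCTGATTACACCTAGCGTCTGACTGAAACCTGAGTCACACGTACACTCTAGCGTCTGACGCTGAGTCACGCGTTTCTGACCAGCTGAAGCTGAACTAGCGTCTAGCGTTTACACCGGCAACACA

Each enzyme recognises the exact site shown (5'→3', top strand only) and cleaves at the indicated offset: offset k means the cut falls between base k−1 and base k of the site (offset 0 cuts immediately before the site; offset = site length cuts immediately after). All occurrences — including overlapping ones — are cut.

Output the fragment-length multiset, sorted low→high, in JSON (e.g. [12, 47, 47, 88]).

Site scan:
  GruIII CTAGCGT/6: at [26, 62, 109, 116] ⇒ [32, 68, 115, 122]
  IvoX CTGA/1: at [4, 16, 33, 37, 44, 69, 75, 90, 98, 104] ⇒ [5, 17, 34, 38, 45, 70, 76, 91, 99, 105]
  LmaI ACAC/4: at [12, 22, 51, 57, 125, 134, 136, 138] ⇒ [1, 3, 16, 26, 55, 61, 129, 138]

Pooled cuts: [1, 3, 5, 16, 17, 26, 32, 34, 38, 45, 55, 61, 68, 70, 76, 91, 99, 105, 115, 122, 129, 138]

Fragment lengths:
  1→3: 2 bp
  3→5: 2 bp
  5→16: 11 bp
  16→17: 1 bp
  17→26: 9 bp
  26→32: 6 bp
  32→34: 2 bp
  34→38: 4 bp
  38→45: 7 bp
  45→55: 10 bp
  55→61: 6 bp
  61→68: 7 bp
  68→70: 2 bp
  70→76: 6 bp
  76→91: 15 bp
  91→99: 8 bp
  99→105: 6 bp
  105→115: 10 bp
  115→122: 7 bp
  122→129: 7 bp
  129→138: 9 bp
  138→1 (wrap): 139-138+1 = 2 bp

[1,2,2,2,2,2,4,6,6,6,6,7,7,7,7,8,9,9,10,10,11,15]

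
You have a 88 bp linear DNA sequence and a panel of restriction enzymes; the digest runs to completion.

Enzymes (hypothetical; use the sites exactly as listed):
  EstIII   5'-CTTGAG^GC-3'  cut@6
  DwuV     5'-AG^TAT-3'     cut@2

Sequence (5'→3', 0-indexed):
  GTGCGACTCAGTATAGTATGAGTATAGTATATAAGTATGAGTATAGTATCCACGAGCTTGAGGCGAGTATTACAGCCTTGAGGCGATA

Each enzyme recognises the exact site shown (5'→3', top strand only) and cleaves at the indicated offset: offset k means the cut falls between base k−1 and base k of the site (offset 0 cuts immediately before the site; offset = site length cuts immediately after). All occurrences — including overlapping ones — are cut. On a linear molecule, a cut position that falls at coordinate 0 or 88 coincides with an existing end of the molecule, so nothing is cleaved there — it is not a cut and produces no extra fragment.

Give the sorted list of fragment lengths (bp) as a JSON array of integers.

[5,5,5,5,6,6,6,8,11,15,16]

Scan for sites:
  EstIII CTTGAGGC/6: at [56, 76] ⇒ [62, 82]
  DwuV AGTAT/2: at [9, 14, 20, 25, 33, 39, 44, 65] ⇒ [11, 16, 22, 27, 35, 41, 46, 67]

All cut coordinates (distinct, sorted): [11, 16, 22, 27, 35, 41, 46, 62, 67, 82]

Fragment lengths:
  [0,11): 11 bp
  [11,16): 5 bp
  [16,22): 6 bp
  [22,27): 5 bp
  [27,35): 8 bp
  [35,41): 6 bp
  [41,46): 5 bp
  [46,62): 16 bp
  [62,67): 5 bp
  [67,82): 15 bp
  [82,88): 6 bp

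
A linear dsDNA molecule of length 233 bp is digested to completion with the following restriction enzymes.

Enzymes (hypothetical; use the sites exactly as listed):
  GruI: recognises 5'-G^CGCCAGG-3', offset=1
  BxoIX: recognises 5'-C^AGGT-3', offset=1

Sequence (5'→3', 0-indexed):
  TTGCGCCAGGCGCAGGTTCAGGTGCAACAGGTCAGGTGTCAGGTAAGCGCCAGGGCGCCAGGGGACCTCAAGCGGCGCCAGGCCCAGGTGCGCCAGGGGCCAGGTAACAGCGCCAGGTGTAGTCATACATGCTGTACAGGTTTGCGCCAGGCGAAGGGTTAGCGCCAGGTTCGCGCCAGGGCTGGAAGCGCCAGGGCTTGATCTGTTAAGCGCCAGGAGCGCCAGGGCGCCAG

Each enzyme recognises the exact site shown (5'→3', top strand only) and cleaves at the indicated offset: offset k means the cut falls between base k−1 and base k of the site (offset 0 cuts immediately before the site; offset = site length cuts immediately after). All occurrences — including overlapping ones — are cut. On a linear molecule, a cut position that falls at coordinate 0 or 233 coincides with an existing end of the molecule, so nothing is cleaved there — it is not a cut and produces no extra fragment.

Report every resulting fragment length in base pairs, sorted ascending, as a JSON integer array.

Scan for sites:
  GruI (GCGCCAGG, off=1): starts [2, 46, 54, 74, 89, 109, 143, 161, 172, 187, 209, 218] → cuts [3, 47, 55, 75, 90, 110, 144, 162, 173, 188, 210, 219]
  BxoIX (CAGGT, off=1): starts [12, 18, 27, 32, 39, 84, 100, 113, 136, 165] → cuts [13, 19, 28, 33, 40, 85, 101, 114, 137, 166]

All cut coordinates (distinct, sorted): [3, 13, 19, 28, 33, 40, 47, 55, 75, 85, 90, 101, 110, 114, 137, 144, 162, 166, 173, 188, 210, 219]

Fragment lengths:
  [0,3): 3 bp
  [3,13): 10 bp
  [13,19): 6 bp
  [19,28): 9 bp
  [28,33): 5 bp
  [33,40): 7 bp
  [40,47): 7 bp
  [47,55): 8 bp
  [55,75): 20 bp
  [75,85): 10 bp
  [85,90): 5 bp
  [90,101): 11 bp
  [101,110): 9 bp
  [110,114): 4 bp
  [114,137): 23 bp
  [137,144): 7 bp
  [144,162): 18 bp
  [162,166): 4 bp
  [166,173): 7 bp
  [173,188): 15 bp
  [188,210): 22 bp
  [210,219): 9 bp
  [219,233): 14 bp

[3,4,4,5,5,6,7,7,7,7,8,9,9,9,10,10,11,14,15,18,20,22,23]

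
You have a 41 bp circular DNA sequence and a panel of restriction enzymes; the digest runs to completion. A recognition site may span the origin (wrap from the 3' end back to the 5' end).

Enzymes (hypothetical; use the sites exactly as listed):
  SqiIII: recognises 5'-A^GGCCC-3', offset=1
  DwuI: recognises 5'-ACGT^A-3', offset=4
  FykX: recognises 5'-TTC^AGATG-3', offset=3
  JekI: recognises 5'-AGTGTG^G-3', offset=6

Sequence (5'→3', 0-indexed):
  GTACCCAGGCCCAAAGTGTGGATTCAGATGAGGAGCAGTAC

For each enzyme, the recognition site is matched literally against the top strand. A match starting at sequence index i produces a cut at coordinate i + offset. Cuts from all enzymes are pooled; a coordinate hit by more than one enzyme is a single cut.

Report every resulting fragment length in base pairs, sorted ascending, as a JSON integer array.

Scan for sites:
  SqiIII AGGCCC/1: at [6] ⇒ [7]
  DwuI ACGTA/4: at [39] ⇒ [2]
  FykX TTCAGATG/3: at [22] ⇒ [25]
  JekI AGTGTGG/6: at [14] ⇒ [20]

All cut coordinates (distinct, sorted): [2, 7, 20, 25]

Fragment lengths:
  2→7: 5 bp
  7→20: 13 bp
  20→25: 5 bp
  25→2 (wrap): 41-25+2 = 18 bp

[5,5,13,18]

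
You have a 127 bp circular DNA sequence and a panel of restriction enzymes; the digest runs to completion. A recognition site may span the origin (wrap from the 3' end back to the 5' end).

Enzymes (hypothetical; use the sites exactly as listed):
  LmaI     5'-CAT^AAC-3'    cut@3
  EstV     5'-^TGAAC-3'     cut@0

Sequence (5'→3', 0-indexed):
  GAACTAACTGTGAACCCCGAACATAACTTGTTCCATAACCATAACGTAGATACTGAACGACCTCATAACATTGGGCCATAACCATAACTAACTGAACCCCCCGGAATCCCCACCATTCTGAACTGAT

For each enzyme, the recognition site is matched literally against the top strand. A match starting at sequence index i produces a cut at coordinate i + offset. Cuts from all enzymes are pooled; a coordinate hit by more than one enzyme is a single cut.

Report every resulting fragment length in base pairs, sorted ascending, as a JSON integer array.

Per-enzyme occurrences:
  LmaI CATAAC/3: at [21, 33, 39, 63, 76, 82] ⇒ [24, 36, 42, 66, 79, 85]
  EstV TGAAC/0: at [10, 53, 92, 118, 126] ⇒ [10, 53, 92, 118, 126]

Pooled cuts: [10, 24, 36, 42, 53, 66, 79, 85, 92, 118, 126]

Fragments:
  10→24: 14 bp
  24→36: 12 bp
  36→42: 6 bp
  42→53: 11 bp
  53→66: 13 bp
  66→79: 13 bp
  79→85: 6 bp
  85→92: 7 bp
  92→118: 26 bp
  118→126: 8 bp
  126→10 (wrap): 127-126+10 = 11 bp

[6,6,7,8,11,11,12,13,13,14,26]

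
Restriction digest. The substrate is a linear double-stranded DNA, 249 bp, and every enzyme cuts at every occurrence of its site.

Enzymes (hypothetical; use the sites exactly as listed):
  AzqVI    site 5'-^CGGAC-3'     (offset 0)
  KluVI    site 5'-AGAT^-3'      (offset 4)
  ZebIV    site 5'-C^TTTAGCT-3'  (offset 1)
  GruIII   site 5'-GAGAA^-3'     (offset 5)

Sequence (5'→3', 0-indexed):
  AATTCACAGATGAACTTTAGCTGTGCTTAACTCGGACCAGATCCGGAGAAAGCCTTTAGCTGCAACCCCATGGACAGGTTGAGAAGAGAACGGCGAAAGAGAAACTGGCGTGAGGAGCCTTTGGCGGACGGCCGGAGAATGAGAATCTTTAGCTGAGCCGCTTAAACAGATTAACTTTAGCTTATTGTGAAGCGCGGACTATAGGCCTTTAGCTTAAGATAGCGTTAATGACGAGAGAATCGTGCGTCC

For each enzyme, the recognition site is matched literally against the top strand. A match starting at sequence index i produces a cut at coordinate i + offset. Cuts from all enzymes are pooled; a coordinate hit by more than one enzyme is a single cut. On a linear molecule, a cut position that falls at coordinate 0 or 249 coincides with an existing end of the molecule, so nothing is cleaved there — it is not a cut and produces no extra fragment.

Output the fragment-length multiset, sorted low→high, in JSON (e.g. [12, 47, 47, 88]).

[2,4,4,4,5,6,8,10,10,11,13,13,13,15,17,19,19,21,24,31]

Scan for sites:
  AzqVI CGGAC/0: at [32, 124, 194] ⇒ [32, 124, 194]
  KluVI AGAT/4: at [7, 38, 167, 216] ⇒ [11, 42, 171, 220]
  ZebIV CTTTAGCT/1: at [14, 53, 146, 174, 206] ⇒ [15, 54, 147, 175, 207]
  GruIII GAGAA/5: at [45, 80, 85, 98, 134, 140, 234] ⇒ [50, 85, 90, 103, 139, 145, 239]

Pooled cuts: [11, 15, 32, 42, 50, 54, 85, 90, 103, 124, 139, 145, 147, 171, 175, 194, 207, 220, 239]

Fragments:
  [0,11): 11 bp
  [11,15): 4 bp
  [15,32): 17 bp
  [32,42): 10 bp
  [42,50): 8 bp
  [50,54): 4 bp
  [54,85): 31 bp
  [85,90): 5 bp
  [90,103): 13 bp
  [103,124): 21 bp
  [124,139): 15 bp
  [139,145): 6 bp
  [145,147): 2 bp
  [147,171): 24 bp
  [171,175): 4 bp
  [175,194): 19 bp
  [194,207): 13 bp
  [207,220): 13 bp
  [220,239): 19 bp
  [239,249): 10 bp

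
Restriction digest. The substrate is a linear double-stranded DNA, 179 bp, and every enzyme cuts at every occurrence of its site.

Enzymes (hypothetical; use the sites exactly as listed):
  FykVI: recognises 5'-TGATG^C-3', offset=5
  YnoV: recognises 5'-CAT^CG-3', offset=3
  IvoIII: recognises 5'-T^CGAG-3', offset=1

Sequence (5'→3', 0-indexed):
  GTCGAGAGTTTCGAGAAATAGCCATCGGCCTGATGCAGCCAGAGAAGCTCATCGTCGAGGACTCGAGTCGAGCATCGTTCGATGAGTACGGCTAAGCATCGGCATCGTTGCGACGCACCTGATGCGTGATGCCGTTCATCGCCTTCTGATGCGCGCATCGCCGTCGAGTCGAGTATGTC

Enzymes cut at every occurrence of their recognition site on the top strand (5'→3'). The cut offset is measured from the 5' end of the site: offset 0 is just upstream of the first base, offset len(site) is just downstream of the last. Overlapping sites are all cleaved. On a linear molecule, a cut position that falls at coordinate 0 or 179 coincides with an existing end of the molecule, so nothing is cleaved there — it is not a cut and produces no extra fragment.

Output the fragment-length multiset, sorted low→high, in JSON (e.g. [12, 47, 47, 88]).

Scan for sites:
  FykVI (TGATGC, off=5): starts [30, 119, 126, 146] → cuts [35, 124, 131, 151]
  YnoV (CATCG, off=3): starts [22, 49, 72, 96, 102, 136, 155] → cuts [25, 52, 75, 99, 105, 139, 158]
  IvoIII (TCGAG, off=1): starts [1, 10, 54, 62, 67, 163, 168] → cuts [2, 11, 55, 63, 68, 164, 169]

All cut coordinates (distinct, sorted): [2, 11, 25, 35, 52, 55, 63, 68, 75, 99, 105, 124, 131, 139, 151, 158, 164, 169]

Fragments:
  [0,2): 2 bp
  [2,11): 9 bp
  [11,25): 14 bp
  [25,35): 10 bp
  [35,52): 17 bp
  [52,55): 3 bp
  [55,63): 8 bp
  [63,68): 5 bp
  [68,75): 7 bp
  [75,99): 24 bp
  [99,105): 6 bp
  [105,124): 19 bp
  [124,131): 7 bp
  [131,139): 8 bp
  [139,151): 12 bp
  [151,158): 7 bp
  [158,164): 6 bp
  [164,169): 5 bp
  [169,179): 10 bp

[2,3,5,5,6,6,7,7,7,8,8,9,10,10,12,14,17,19,24]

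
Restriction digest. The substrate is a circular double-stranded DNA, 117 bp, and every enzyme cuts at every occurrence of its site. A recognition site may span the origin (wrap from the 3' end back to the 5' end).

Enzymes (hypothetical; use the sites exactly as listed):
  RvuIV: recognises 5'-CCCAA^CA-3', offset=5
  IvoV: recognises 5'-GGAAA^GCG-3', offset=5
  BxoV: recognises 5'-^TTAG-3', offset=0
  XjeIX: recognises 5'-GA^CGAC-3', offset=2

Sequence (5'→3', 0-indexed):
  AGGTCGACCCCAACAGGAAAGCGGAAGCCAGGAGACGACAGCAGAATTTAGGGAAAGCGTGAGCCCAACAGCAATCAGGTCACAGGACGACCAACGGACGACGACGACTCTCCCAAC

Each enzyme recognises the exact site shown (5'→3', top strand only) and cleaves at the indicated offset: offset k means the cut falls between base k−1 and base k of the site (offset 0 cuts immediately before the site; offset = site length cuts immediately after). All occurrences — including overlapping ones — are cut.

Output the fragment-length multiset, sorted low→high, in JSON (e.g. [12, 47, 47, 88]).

[3,3,7,9,11,12,12,12,14,15,19]

Site scan:
  RvuIV CCCAACA/5: at [8, 63, 111] ⇒ [13, 68, 116]
  IvoV GGAAAGCG/5: at [15, 51] ⇒ [20, 56]
  BxoV TTAG/0: at [47] ⇒ [47]
  XjeIX GACGAC/2: at [33, 85, 96, 99, 102] ⇒ [35, 87, 98, 101, 104]

Pooled cuts: [13, 20, 35, 47, 56, 68, 87, 98, 101, 104, 116]

Fragments:
  13→20: 7 bp
  20→35: 15 bp
  35→47: 12 bp
  47→56: 9 bp
  56→68: 12 bp
  68→87: 19 bp
  87→98: 11 bp
  98→101: 3 bp
  101→104: 3 bp
  104→116: 12 bp
  116→13 (wrap): 117-116+13 = 14 bp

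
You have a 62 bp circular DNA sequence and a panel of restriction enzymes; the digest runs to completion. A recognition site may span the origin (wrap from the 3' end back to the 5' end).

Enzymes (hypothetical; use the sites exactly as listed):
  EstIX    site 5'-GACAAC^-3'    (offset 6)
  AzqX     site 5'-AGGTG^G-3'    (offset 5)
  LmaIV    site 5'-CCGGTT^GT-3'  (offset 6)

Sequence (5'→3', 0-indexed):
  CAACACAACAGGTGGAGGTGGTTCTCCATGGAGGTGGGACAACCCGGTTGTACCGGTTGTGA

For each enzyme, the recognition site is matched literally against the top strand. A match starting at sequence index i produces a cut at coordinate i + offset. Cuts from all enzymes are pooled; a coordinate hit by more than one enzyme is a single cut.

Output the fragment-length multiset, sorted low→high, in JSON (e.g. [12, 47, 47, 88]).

Site scan:
  EstIX (GACAAC, off=6): starts [37, 60] → cuts [4, 43]
  AzqX (AGGTGG, off=5): starts [9, 15, 31] → cuts [14, 20, 36]
  LmaIV (CCGGTTGT, off=6): starts [43, 52] → cuts [49, 58]

All cut coordinates (distinct, sorted): [4, 14, 20, 36, 43, 49, 58]

Fragment lengths:
  4→14: 10 bp
  14→20: 6 bp
  20→36: 16 bp
  36→43: 7 bp
  43→49: 6 bp
  49→58: 9 bp
  58→4 (wrap): 62-58+4 = 8 bp

[6,6,7,8,9,10,16]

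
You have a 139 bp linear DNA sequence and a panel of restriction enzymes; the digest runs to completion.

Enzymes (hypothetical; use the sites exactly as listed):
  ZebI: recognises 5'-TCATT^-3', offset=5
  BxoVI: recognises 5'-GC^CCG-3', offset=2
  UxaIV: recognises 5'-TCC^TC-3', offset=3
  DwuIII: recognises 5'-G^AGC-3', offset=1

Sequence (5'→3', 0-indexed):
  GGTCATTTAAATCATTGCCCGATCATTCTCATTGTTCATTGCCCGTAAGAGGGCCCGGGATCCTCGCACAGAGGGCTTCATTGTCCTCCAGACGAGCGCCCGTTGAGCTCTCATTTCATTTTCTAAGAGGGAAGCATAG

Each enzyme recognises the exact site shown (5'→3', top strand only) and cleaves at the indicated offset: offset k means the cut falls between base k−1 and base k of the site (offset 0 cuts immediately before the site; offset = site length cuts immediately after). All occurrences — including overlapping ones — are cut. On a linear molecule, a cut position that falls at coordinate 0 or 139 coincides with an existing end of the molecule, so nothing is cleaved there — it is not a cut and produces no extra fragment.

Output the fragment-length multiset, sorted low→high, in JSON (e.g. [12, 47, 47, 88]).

[2,2,4,5,5,6,6,7,7,8,9,9,9,10,12,19,19]

Site scan:
  ZebI TCATT/5: at [2, 11, 22, 28, 35, 77, 110, 115] ⇒ [7, 16, 27, 33, 40, 82, 115, 120]
  BxoVI GCCCG/2: at [16, 40, 52, 97] ⇒ [18, 42, 54, 99]
  UxaIV TCCTC/3: at [60, 83] ⇒ [63, 86]
  DwuIII GAGC/1: at [93, 104] ⇒ [94, 105]

All cut coordinates (distinct, sorted): [7, 16, 18, 27, 33, 40, 42, 54, 63, 82, 86, 94, 99, 105, 115, 120]

Fragment lengths:
  [0,7): 7 bp
  [7,16): 9 bp
  [16,18): 2 bp
  [18,27): 9 bp
  [27,33): 6 bp
  [33,40): 7 bp
  [40,42): 2 bp
  [42,54): 12 bp
  [54,63): 9 bp
  [63,82): 19 bp
  [82,86): 4 bp
  [86,94): 8 bp
  [94,99): 5 bp
  [99,105): 6 bp
  [105,115): 10 bp
  [115,120): 5 bp
  [120,139): 19 bp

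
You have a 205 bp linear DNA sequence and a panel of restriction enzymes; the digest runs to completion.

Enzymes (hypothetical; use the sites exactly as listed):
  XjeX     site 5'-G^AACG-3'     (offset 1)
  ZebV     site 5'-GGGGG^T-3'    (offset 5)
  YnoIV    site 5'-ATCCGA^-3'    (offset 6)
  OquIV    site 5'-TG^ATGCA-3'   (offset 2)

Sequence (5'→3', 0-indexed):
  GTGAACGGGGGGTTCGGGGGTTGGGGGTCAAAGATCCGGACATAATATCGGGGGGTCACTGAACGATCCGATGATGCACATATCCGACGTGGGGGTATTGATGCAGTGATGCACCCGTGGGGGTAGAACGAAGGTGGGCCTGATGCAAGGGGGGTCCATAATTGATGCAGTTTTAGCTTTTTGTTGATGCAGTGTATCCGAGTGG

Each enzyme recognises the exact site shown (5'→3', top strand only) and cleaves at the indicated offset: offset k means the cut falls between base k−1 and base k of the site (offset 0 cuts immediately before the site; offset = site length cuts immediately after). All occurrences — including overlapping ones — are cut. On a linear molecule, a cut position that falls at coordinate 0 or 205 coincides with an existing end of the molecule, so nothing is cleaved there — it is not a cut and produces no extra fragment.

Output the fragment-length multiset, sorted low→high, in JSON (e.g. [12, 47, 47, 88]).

Scan for sites:
  XjeX GAACG/1: at [2, 60, 125] ⇒ [3, 61, 126]
  ZebV GGGGGT/5: at [7, 15, 22, 50, 90, 118, 149] ⇒ [12, 20, 27, 55, 95, 123, 154]
  YnoIV ATCCGA/6: at [65, 81, 195] ⇒ [71, 87, 201]
  OquIV TGATGCA/2: at [71, 98, 106, 140, 162, 184] ⇒ [73, 100, 108, 142, 164, 186]

All cut coordinates (distinct, sorted): [3, 12, 20, 27, 55, 61, 71, 73, 87, 95, 100, 108, 123, 126, 142, 154, 164, 186, 201]

Fragment lengths:
  [0,3): 3 bp
  [3,12): 9 bp
  [12,20): 8 bp
  [20,27): 7 bp
  [27,55): 28 bp
  [55,61): 6 bp
  [61,71): 10 bp
  [71,73): 2 bp
  [73,87): 14 bp
  [87,95): 8 bp
  [95,100): 5 bp
  [100,108): 8 bp
  [108,123): 15 bp
  [123,126): 3 bp
  [126,142): 16 bp
  [142,154): 12 bp
  [154,164): 10 bp
  [164,186): 22 bp
  [186,201): 15 bp
  [201,205): 4 bp

[2,3,3,4,5,6,7,8,8,8,9,10,10,12,14,15,15,16,22,28]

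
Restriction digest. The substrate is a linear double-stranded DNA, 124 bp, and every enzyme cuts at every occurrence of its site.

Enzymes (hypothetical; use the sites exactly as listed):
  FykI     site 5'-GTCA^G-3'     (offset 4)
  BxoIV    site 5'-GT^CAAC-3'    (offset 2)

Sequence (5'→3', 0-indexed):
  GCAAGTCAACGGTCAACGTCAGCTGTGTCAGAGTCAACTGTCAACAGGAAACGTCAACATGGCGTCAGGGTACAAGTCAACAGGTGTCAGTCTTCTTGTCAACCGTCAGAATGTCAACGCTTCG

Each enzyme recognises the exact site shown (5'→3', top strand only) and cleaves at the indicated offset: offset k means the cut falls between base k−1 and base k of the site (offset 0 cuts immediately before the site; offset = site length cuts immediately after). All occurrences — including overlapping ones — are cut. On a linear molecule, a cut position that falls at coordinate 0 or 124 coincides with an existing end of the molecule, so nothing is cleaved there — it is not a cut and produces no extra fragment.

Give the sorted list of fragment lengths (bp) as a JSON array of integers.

[4,6,6,7,7,8,9,9,10,10,10,12,13,13]

Per-enzyme occurrences:
  FykI GTCAG/4: at [17, 26, 63, 85, 104] ⇒ [21, 30, 67, 89, 108]
  BxoIV GTCAAC/2: at [4, 11, 32, 39, 52, 75, 97, 112] ⇒ [6, 13, 34, 41, 54, 77, 99, 114]

Pooled cuts: [6, 13, 21, 30, 34, 41, 54, 67, 77, 89, 99, 108, 114]

Fragment lengths:
  [0,6): 6 bp
  [6,13): 7 bp
  [13,21): 8 bp
  [21,30): 9 bp
  [30,34): 4 bp
  [34,41): 7 bp
  [41,54): 13 bp
  [54,67): 13 bp
  [67,77): 10 bp
  [77,89): 12 bp
  [89,99): 10 bp
  [99,108): 9 bp
  [108,114): 6 bp
  [114,124): 10 bp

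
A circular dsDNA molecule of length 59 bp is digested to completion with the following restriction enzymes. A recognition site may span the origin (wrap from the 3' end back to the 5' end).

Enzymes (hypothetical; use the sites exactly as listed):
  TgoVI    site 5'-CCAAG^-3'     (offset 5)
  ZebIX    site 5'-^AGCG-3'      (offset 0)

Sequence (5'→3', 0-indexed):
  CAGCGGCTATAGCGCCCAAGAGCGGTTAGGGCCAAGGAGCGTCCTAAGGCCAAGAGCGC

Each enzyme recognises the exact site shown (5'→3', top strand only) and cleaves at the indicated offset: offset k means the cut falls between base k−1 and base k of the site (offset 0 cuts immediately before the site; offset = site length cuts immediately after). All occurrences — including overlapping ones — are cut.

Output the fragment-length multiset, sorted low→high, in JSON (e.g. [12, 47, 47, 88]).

Per-enzyme occurrences:
  TgoVI (CCAAG, off=5): starts [15, 31, 49] → cuts [20, 36, 54]
  ZebIX (AGCG, off=0): starts [1, 10, 20, 37, 54] → cuts [1, 10, 20, 37, 54]

Pooled cuts: [1, 10, 20, 36, 37, 54]

Fragments:
  1→10: 9 bp
  10→20: 10 bp
  20→36: 16 bp
  36→37: 1 bp
  37→54: 17 bp
  54→1 (wrap): 59-54+1 = 6 bp

[1,6,9,10,16,17]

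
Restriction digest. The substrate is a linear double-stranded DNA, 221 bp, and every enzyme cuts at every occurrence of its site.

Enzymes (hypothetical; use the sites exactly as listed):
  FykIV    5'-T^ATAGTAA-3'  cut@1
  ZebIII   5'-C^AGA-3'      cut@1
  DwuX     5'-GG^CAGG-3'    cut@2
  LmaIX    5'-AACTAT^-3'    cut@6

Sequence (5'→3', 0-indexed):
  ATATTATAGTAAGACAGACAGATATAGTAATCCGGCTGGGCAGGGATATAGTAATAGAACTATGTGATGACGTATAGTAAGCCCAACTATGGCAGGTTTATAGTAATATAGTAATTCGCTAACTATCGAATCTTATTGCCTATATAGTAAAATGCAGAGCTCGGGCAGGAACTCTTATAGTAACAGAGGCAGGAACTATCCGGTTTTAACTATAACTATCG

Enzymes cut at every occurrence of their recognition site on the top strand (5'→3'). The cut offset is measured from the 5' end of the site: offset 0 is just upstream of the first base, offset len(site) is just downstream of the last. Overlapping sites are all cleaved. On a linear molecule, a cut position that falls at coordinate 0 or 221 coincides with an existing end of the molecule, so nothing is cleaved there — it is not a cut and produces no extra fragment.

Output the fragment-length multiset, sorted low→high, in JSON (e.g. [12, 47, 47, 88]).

Site scan:
  FykIV TATAGTAA/1: at [4, 22, 46, 72, 98, 106, 142, 175] ⇒ [5, 23, 47, 73, 99, 107, 143, 176]
  ZebIII CAGA/1: at [14, 18, 154, 183] ⇒ [15, 19, 155, 184]
  DwuX GGCAGG/2: at [38, 90, 163, 187] ⇒ [40, 92, 165, 189]
  LmaIX AACTAT/6: at [57, 84, 120, 193, 207, 213] ⇒ [63, 90, 126, 199, 213, 219]

Pooled cuts: [5, 15, 19, 23, 40, 47, 63, 73, 90, 92, 99, 107, 126, 143, 155, 165, 176, 184, 189, 199, 213, 219]

Fragments:
  [0,5): 5 bp
  [5,15): 10 bp
  [15,19): 4 bp
  [19,23): 4 bp
  [23,40): 17 bp
  [40,47): 7 bp
  [47,63): 16 bp
  [63,73): 10 bp
  [73,90): 17 bp
  [90,92): 2 bp
  [92,99): 7 bp
  [99,107): 8 bp
  [107,126): 19 bp
  [126,143): 17 bp
  [143,155): 12 bp
  [155,165): 10 bp
  [165,176): 11 bp
  [176,184): 8 bp
  [184,189): 5 bp
  [189,199): 10 bp
  [199,213): 14 bp
  [213,219): 6 bp
  [219,221): 2 bp

[2,2,4,4,5,5,6,7,7,8,8,10,10,10,10,11,12,14,16,17,17,17,19]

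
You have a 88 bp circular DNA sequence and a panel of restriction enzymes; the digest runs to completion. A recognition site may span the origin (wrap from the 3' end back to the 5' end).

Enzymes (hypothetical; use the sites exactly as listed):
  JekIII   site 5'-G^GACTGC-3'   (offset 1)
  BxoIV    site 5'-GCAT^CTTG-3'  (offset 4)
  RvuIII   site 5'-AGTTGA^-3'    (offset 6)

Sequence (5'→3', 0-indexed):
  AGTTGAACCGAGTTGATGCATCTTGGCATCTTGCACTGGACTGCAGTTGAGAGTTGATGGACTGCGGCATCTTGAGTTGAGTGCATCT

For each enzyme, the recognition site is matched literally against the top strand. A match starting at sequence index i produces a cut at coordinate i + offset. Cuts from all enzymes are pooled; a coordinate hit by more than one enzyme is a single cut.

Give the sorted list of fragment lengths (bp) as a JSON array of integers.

[2,5,7,8,9,10,10,11,12,14]

Site scan:
  JekIII GGACTGC/1: at [37, 58] ⇒ [38, 59]
  BxoIV GCATCTTG/4: at [17, 25, 66] ⇒ [21, 29, 70]
  RvuIII AGTTGA/6: at [0, 10, 44, 51, 74] ⇒ [6, 16, 50, 57, 80]

All cut coordinates (distinct, sorted): [6, 16, 21, 29, 38, 50, 57, 59, 70, 80]

Fragment lengths:
  6→16: 10 bp
  16→21: 5 bp
  21→29: 8 bp
  29→38: 9 bp
  38→50: 12 bp
  50→57: 7 bp
  57→59: 2 bp
  59→70: 11 bp
  70→80: 10 bp
  80→6 (wrap): 88-80+6 = 14 bp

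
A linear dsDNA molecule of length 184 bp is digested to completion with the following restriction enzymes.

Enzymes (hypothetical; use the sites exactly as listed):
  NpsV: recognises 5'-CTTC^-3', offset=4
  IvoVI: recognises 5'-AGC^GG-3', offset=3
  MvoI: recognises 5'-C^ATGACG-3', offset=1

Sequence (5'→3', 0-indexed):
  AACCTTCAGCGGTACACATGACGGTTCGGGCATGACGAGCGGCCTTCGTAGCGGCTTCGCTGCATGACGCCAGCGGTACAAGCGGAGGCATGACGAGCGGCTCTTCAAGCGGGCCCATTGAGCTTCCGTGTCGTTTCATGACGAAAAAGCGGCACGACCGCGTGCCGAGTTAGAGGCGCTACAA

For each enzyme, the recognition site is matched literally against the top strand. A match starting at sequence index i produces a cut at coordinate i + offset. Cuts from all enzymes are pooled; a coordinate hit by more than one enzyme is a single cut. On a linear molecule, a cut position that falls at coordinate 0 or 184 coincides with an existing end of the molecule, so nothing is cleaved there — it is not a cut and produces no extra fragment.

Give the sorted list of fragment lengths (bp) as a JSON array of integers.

[3,4,5,5,6,6,7,7,7,8,9,9,9,11,11,13,14,16,34]

Site scan:
  NpsV CTTC/4: at [3, 43, 54, 102, 122] ⇒ [7, 47, 58, 106, 126]
  IvoVI AGCGG/3: at [7, 37, 49, 71, 80, 95, 107, 147] ⇒ [10, 40, 52, 74, 83, 98, 110, 150]
  MvoI CATGACG/1: at [16, 30, 62, 88, 136] ⇒ [17, 31, 63, 89, 137]

All cut coordinates (distinct, sorted): [7, 10, 17, 31, 40, 47, 52, 58, 63, 74, 83, 89, 98, 106, 110, 126, 137, 150]

Fragment lengths:
  [0,7): 7 bp
  [7,10): 3 bp
  [10,17): 7 bp
  [17,31): 14 bp
  [31,40): 9 bp
  [40,47): 7 bp
  [47,52): 5 bp
  [52,58): 6 bp
  [58,63): 5 bp
  [63,74): 11 bp
  [74,83): 9 bp
  [83,89): 6 bp
  [89,98): 9 bp
  [98,106): 8 bp
  [106,110): 4 bp
  [110,126): 16 bp
  [126,137): 11 bp
  [137,150): 13 bp
  [150,184): 34 bp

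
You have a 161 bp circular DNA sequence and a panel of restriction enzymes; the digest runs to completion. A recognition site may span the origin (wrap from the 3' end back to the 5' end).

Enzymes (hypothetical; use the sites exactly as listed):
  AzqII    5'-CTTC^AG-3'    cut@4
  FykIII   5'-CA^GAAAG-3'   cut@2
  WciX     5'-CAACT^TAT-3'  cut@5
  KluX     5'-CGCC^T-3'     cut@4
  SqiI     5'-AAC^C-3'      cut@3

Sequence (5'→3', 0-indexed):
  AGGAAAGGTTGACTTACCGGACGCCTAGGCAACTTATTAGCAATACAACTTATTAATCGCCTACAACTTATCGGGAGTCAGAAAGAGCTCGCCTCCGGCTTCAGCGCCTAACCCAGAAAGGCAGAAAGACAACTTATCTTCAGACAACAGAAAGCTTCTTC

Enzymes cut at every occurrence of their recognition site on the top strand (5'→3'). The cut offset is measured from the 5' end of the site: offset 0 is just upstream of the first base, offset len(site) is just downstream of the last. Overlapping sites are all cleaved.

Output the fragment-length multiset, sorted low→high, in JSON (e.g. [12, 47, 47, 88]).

Scan for sites:
  AzqII CTTCAG/4: at [98, 137, 157] ⇒ [0, 102, 141]
  FykIII CAGAAAG/2: at [78, 113, 121, 147] ⇒ [80, 115, 123, 149]
  WciX CAACTTAT/5: at [29, 45, 63, 129] ⇒ [34, 50, 68, 134]
  KluX CGCCT/4: at [21, 57, 89, 104] ⇒ [25, 61, 93, 108]
  SqiI AACC/3: at [109] ⇒ [112]

Pooled cuts: [0, 25, 34, 50, 61, 68, 80, 93, 102, 108, 112, 115, 123, 134, 141, 149]

Fragment lengths:
  0→25: 25 bp
  25→34: 9 bp
  34→50: 16 bp
  50→61: 11 bp
  61→68: 7 bp
  68→80: 12 bp
  80→93: 13 bp
  93→102: 9 bp
  102→108: 6 bp
  108→112: 4 bp
  112→115: 3 bp
  115→123: 8 bp
  123→134: 11 bp
  134→141: 7 bp
  141→149: 8 bp
  149→0 (wrap): 161-149+0 = 12 bp

[3,4,6,7,7,8,8,9,9,11,11,12,12,13,16,25]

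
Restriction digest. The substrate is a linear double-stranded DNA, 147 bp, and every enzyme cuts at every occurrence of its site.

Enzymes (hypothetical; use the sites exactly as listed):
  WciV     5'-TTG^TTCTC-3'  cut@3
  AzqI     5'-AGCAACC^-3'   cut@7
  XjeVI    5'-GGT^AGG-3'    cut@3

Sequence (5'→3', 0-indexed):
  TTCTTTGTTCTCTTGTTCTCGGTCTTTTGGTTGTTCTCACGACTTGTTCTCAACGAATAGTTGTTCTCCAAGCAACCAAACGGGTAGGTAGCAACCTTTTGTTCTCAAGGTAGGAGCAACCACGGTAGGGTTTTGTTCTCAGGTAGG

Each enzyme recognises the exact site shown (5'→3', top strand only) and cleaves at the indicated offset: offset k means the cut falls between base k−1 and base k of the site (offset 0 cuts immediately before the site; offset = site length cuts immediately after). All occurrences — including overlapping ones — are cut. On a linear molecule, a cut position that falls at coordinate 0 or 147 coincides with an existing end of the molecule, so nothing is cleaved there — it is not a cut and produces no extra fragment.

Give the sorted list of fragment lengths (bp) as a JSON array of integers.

Per-enzyme occurrences:
  WciV TTGTTCTC/3: at [4, 12, 30, 43, 60, 98, 132] ⇒ [7, 15, 33, 46, 63, 101, 135]
  AzqI AGCAACC/7: at [70, 89, 114] ⇒ [77, 96, 121]
  XjeVI GGTAGG/3: at [82, 108, 123, 141] ⇒ [85, 111, 126, 144]

All cut coordinates (distinct, sorted): [7, 15, 33, 46, 63, 77, 85, 96, 101, 111, 121, 126, 135, 144]

Fragments:
  [0,7): 7 bp
  [7,15): 8 bp
  [15,33): 18 bp
  [33,46): 13 bp
  [46,63): 17 bp
  [63,77): 14 bp
  [77,85): 8 bp
  [85,96): 11 bp
  [96,101): 5 bp
  [101,111): 10 bp
  [111,121): 10 bp
  [121,126): 5 bp
  [126,135): 9 bp
  [135,144): 9 bp
  [144,147): 3 bp

[3,5,5,7,8,8,9,9,10,10,11,13,14,17,18]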